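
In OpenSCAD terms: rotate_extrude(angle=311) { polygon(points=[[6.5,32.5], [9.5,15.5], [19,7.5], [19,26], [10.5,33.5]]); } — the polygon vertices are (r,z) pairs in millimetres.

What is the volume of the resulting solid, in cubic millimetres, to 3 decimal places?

Profile (r,z), 5 vertices: (6.5,32.5) (9.5,15.5) (19,7.5) (19,26) (10.5,33.5)
edge 0: (6.5,32.5)→(9.5,15.5)  cross = 6.5·15.5 − 9.5·32.5 = -208.0000; (r_i+r_j)·cross = 16·-208.0000 = -3328.0000
edge 1: (9.5,15.5)→(19,7.5)  cross = 9.5·7.5 − 19·15.5 = -223.2500; (r_i+r_j)·cross = 28.5·-223.2500 = -6362.6250
edge 2: (19,7.5)→(19,26)  cross = 19·26 − 19·7.5 = 351.5000; (r_i+r_j)·cross = 38·351.5000 = 13357.0000
edge 3: (19,26)→(10.5,33.5)  cross = 19·33.5 − 10.5·26 = 363.5000; (r_i+r_j)·cross = 29.5·363.5000 = 10723.2500
edge 4: (10.5,33.5)→(6.5,32.5)  cross = 10.5·32.5 − 6.5·33.5 = 123.5000; (r_i+r_j)·cross = 17·123.5000 = 2099.5000
Σcross = 407.2500 → A = |Σcross|/2 = 203.6250 mm²
Σ(r_i+r_j)·cross = 16489.1250 → first moment M = |Σ|/6 = 2748.1875
R_c = M/A = 2748.1875/203.6250 = 13.4963 mm
θ = 311° = 5.427974 rad
V = θ·R_c·A = 5.427974·13.4963·203.6250 = 14917.090 mm³

Volume = 14917.090 mm³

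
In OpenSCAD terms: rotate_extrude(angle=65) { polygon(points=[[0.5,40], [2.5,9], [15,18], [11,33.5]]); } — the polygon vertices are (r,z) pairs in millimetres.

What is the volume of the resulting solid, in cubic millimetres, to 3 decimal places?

Profile (r,z), 4 vertices: (0.5,40) (2.5,9) (15,18) (11,33.5)
edge 0: (0.5,40)→(2.5,9)  cross = 0.5·9 − 2.5·40 = -95.5000; (r_i+r_j)·cross = 3·-95.5000 = -286.5000
edge 1: (2.5,9)→(15,18)  cross = 2.5·18 − 15·9 = -90.0000; (r_i+r_j)·cross = 17.5·-90.0000 = -1575.0000
edge 2: (15,18)→(11,33.5)  cross = 15·33.5 − 11·18 = 304.5000; (r_i+r_j)·cross = 26·304.5000 = 7917.0000
edge 3: (11,33.5)→(0.5,40)  cross = 11·40 − 0.5·33.5 = 423.2500; (r_i+r_j)·cross = 11.5·423.2500 = 4867.3750
Σcross = 542.2500 → A = |Σcross|/2 = 271.1250 mm²
Σ(r_i+r_j)·cross = 10922.8750 → first moment M = |Σ|/6 = 1820.4792
R_c = M/A = 1820.4792/271.1250 = 6.7145 mm
θ = 65° = 1.134464 rad
V = θ·R_c·A = 1.134464·6.7145·271.1250 = 2065.268 mm³

Volume = 2065.268 mm³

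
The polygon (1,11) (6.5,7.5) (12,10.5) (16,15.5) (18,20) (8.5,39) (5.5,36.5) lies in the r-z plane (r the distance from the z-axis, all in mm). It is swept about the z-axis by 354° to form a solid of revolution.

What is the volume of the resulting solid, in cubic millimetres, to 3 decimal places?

Profile (r,z), 7 vertices: (1,11) (6.5,7.5) (12,10.5) (16,15.5) (18,20) (8.5,39) (5.5,36.5)
edge 0: (1,11)→(6.5,7.5)  cross = 1·7.5 − 6.5·11 = -64.0000; (r_i+r_j)·cross = 7.5·-64.0000 = -480.0000
edge 1: (6.5,7.5)→(12,10.5)  cross = 6.5·10.5 − 12·7.5 = -21.7500; (r_i+r_j)·cross = 18.5·-21.7500 = -402.3750
edge 2: (12,10.5)→(16,15.5)  cross = 12·15.5 − 16·10.5 = 18.0000; (r_i+r_j)·cross = 28·18.0000 = 504.0000
edge 3: (16,15.5)→(18,20)  cross = 16·20 − 18·15.5 = 41.0000; (r_i+r_j)·cross = 34·41.0000 = 1394.0000
edge 4: (18,20)→(8.5,39)  cross = 18·39 − 8.5·20 = 532.0000; (r_i+r_j)·cross = 26.5·532.0000 = 14098.0000
edge 5: (8.5,39)→(5.5,36.5)  cross = 8.5·36.5 − 5.5·39 = 95.7500; (r_i+r_j)·cross = 14·95.7500 = 1340.5000
edge 6: (5.5,36.5)→(1,11)  cross = 5.5·11 − 1·36.5 = 24.0000; (r_i+r_j)·cross = 6.5·24.0000 = 156.0000
Σcross = 625.0000 → A = |Σcross|/2 = 312.5000 mm²
Σ(r_i+r_j)·cross = 16610.1250 → first moment M = |Σ|/6 = 2768.3542
R_c = M/A = 2768.3542/312.5000 = 8.8587 mm
θ = 354° = 6.178466 rad
V = θ·R_c·A = 6.178466·8.8587·312.5000 = 17104.181 mm³

Volume = 17104.181 mm³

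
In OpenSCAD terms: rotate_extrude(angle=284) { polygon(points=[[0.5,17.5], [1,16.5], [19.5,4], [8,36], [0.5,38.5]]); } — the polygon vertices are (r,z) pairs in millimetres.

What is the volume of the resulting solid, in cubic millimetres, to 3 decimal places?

Profile (r,z), 5 vertices: (0.5,17.5) (1,16.5) (19.5,4) (8,36) (0.5,38.5)
edge 0: (0.5,17.5)→(1,16.5)  cross = 0.5·16.5 − 1·17.5 = -9.2500; (r_i+r_j)·cross = 1.5·-9.2500 = -13.8750
edge 1: (1,16.5)→(19.5,4)  cross = 1·4 − 19.5·16.5 = -317.7500; (r_i+r_j)·cross = 20.5·-317.7500 = -6513.8750
edge 2: (19.5,4)→(8,36)  cross = 19.5·36 − 8·4 = 670.0000; (r_i+r_j)·cross = 27.5·670.0000 = 18425.0000
edge 3: (8,36)→(0.5,38.5)  cross = 8·38.5 − 0.5·36 = 290.0000; (r_i+r_j)·cross = 8.5·290.0000 = 2465.0000
edge 4: (0.5,38.5)→(0.5,17.5)  cross = 0.5·17.5 − 0.5·38.5 = -10.5000; (r_i+r_j)·cross = 1·-10.5000 = -10.5000
Σcross = 622.5000 → A = |Σcross|/2 = 311.2500 mm²
Σ(r_i+r_j)·cross = 14351.7500 → first moment M = |Σ|/6 = 2391.9583
R_c = M/A = 2391.9583/311.2500 = 7.6850 mm
θ = 284° = 4.956735 rad
V = θ·R_c·A = 4.956735·7.6850·311.2500 = 11856.304 mm³

Volume = 11856.304 mm³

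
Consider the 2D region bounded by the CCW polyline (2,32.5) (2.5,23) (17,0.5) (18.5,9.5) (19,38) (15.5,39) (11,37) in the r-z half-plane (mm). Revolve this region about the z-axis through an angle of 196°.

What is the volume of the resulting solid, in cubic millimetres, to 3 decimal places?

Volume = 17103.443 mm³

Profile (r,z), 7 vertices: (2,32.5) (2.5,23) (17,0.5) (18.5,9.5) (19,38) (15.5,39) (11,37)
edge 0: (2,32.5)→(2.5,23)  cross = 2·23 − 2.5·32.5 = -35.2500; (r_i+r_j)·cross = 4.5·-35.2500 = -158.6250
edge 1: (2.5,23)→(17,0.5)  cross = 2.5·0.5 − 17·23 = -389.7500; (r_i+r_j)·cross = 19.5·-389.7500 = -7600.1250
edge 2: (17,0.5)→(18.5,9.5)  cross = 17·9.5 − 18.5·0.5 = 152.2500; (r_i+r_j)·cross = 35.5·152.2500 = 5404.8750
edge 3: (18.5,9.5)→(19,38)  cross = 18.5·38 − 19·9.5 = 522.5000; (r_i+r_j)·cross = 37.5·522.5000 = 19593.7500
edge 4: (19,38)→(15.5,39)  cross = 19·39 − 15.5·38 = 152.0000; (r_i+r_j)·cross = 34.5·152.0000 = 5244.0000
edge 5: (15.5,39)→(11,37)  cross = 15.5·37 − 11·39 = 144.5000; (r_i+r_j)·cross = 26.5·144.5000 = 3829.2500
edge 6: (11,37)→(2,32.5)  cross = 11·32.5 − 2·37 = 283.5000; (r_i+r_j)·cross = 13·283.5000 = 3685.5000
Σcross = 829.7500 → A = |Σcross|/2 = 414.8750 mm²
Σ(r_i+r_j)·cross = 29998.6250 → first moment M = |Σ|/6 = 4999.7708
R_c = M/A = 4999.7708/414.8750 = 12.0513 mm
θ = 196° = 3.420845 rad
V = θ·R_c·A = 3.420845·12.0513·414.8750 = 17103.443 mm³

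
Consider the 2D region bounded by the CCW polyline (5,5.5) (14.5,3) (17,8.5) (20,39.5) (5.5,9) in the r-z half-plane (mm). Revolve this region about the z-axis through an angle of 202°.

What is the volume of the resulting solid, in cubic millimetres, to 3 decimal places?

Profile (r,z), 5 vertices: (5,5.5) (14.5,3) (17,8.5) (20,39.5) (5.5,9)
edge 0: (5,5.5)→(14.5,3)  cross = 5·3 − 14.5·5.5 = -64.7500; (r_i+r_j)·cross = 19.5·-64.7500 = -1262.6250
edge 1: (14.5,3)→(17,8.5)  cross = 14.5·8.5 − 17·3 = 72.2500; (r_i+r_j)·cross = 31.5·72.2500 = 2275.8750
edge 2: (17,8.5)→(20,39.5)  cross = 17·39.5 − 20·8.5 = 501.5000; (r_i+r_j)·cross = 37·501.5000 = 18555.5000
edge 3: (20,39.5)→(5.5,9)  cross = 20·9 − 5.5·39.5 = -37.2500; (r_i+r_j)·cross = 25.5·-37.2500 = -949.8750
edge 4: (5.5,9)→(5,5.5)  cross = 5.5·5.5 − 5·9 = -14.7500; (r_i+r_j)·cross = 10.5·-14.7500 = -154.8750
Σcross = 457.0000 → A = |Σcross|/2 = 228.5000 mm²
Σ(r_i+r_j)·cross = 18464.0000 → first moment M = |Σ|/6 = 3077.3333
R_c = M/A = 3077.3333/228.5000 = 13.4675 mm
θ = 202° = 3.525565 rad
V = θ·R_c·A = 3.525565·13.4675·228.5000 = 10849.339 mm³

Volume = 10849.339 mm³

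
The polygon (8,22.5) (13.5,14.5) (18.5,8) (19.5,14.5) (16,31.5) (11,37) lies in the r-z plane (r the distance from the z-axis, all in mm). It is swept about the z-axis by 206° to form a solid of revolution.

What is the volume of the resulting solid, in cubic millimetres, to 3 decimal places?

Volume = 8615.575 mm³

Profile (r,z), 6 vertices: (8,22.5) (13.5,14.5) (18.5,8) (19.5,14.5) (16,31.5) (11,37)
edge 0: (8,22.5)→(13.5,14.5)  cross = 8·14.5 − 13.5·22.5 = -187.7500; (r_i+r_j)·cross = 21.5·-187.7500 = -4036.6250
edge 1: (13.5,14.5)→(18.5,8)  cross = 13.5·8 − 18.5·14.5 = -160.2500; (r_i+r_j)·cross = 32·-160.2500 = -5128.0000
edge 2: (18.5,8)→(19.5,14.5)  cross = 18.5·14.5 − 19.5·8 = 112.2500; (r_i+r_j)·cross = 38·112.2500 = 4265.5000
edge 3: (19.5,14.5)→(16,31.5)  cross = 19.5·31.5 − 16·14.5 = 382.2500; (r_i+r_j)·cross = 35.5·382.2500 = 13569.8750
edge 4: (16,31.5)→(11,37)  cross = 16·37 − 11·31.5 = 245.5000; (r_i+r_j)·cross = 27·245.5000 = 6628.5000
edge 5: (11,37)→(8,22.5)  cross = 11·22.5 − 8·37 = -48.5000; (r_i+r_j)·cross = 19·-48.5000 = -921.5000
Σcross = 343.5000 → A = |Σcross|/2 = 171.7500 mm²
Σ(r_i+r_j)·cross = 14377.7500 → first moment M = |Σ|/6 = 2396.2917
R_c = M/A = 2396.2917/171.7500 = 13.9522 mm
θ = 206° = 3.595378 rad
V = θ·R_c·A = 3.595378·13.9522·171.7500 = 8615.575 mm³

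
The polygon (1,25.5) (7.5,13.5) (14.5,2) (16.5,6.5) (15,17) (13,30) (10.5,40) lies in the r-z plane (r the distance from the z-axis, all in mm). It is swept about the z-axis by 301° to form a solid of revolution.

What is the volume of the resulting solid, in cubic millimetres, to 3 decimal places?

Profile (r,z), 7 vertices: (1,25.5) (7.5,13.5) (14.5,2) (16.5,6.5) (15,17) (13,30) (10.5,40)
edge 0: (1,25.5)→(7.5,13.5)  cross = 1·13.5 − 7.5·25.5 = -177.7500; (r_i+r_j)·cross = 8.5·-177.7500 = -1510.8750
edge 1: (7.5,13.5)→(14.5,2)  cross = 7.5·2 − 14.5·13.5 = -180.7500; (r_i+r_j)·cross = 22·-180.7500 = -3976.5000
edge 2: (14.5,2)→(16.5,6.5)  cross = 14.5·6.5 − 16.5·2 = 61.2500; (r_i+r_j)·cross = 31·61.2500 = 1898.7500
edge 3: (16.5,6.5)→(15,17)  cross = 16.5·17 − 15·6.5 = 183.0000; (r_i+r_j)·cross = 31.5·183.0000 = 5764.5000
edge 4: (15,17)→(13,30)  cross = 15·30 − 13·17 = 229.0000; (r_i+r_j)·cross = 28·229.0000 = 6412.0000
edge 5: (13,30)→(10.5,40)  cross = 13·40 − 10.5·30 = 205.0000; (r_i+r_j)·cross = 23.5·205.0000 = 4817.5000
edge 6: (10.5,40)→(1,25.5)  cross = 10.5·25.5 − 1·40 = 227.7500; (r_i+r_j)·cross = 11.5·227.7500 = 2619.1250
Σcross = 547.5000 → A = |Σcross|/2 = 273.7500 mm²
Σ(r_i+r_j)·cross = 16024.5000 → first moment M = |Σ|/6 = 2670.7500
R_c = M/A = 2670.7500/273.7500 = 9.7562 mm
θ = 301° = 5.253441 rad
V = θ·R_c·A = 5.253441·9.7562·273.7500 = 14030.628 mm³

Volume = 14030.628 mm³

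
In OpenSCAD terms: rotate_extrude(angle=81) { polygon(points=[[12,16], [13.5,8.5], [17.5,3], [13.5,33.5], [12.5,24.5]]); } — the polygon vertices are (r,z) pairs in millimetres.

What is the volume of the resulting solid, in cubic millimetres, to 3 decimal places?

Volume = 1428.914 mm³

Profile (r,z), 5 vertices: (12,16) (13.5,8.5) (17.5,3) (13.5,33.5) (12.5,24.5)
edge 0: (12,16)→(13.5,8.5)  cross = 12·8.5 − 13.5·16 = -114.0000; (r_i+r_j)·cross = 25.5·-114.0000 = -2907.0000
edge 1: (13.5,8.5)→(17.5,3)  cross = 13.5·3 − 17.5·8.5 = -108.2500; (r_i+r_j)·cross = 31·-108.2500 = -3355.7500
edge 2: (17.5,3)→(13.5,33.5)  cross = 17.5·33.5 − 13.5·3 = 545.7500; (r_i+r_j)·cross = 31·545.7500 = 16918.2500
edge 3: (13.5,33.5)→(12.5,24.5)  cross = 13.5·24.5 − 12.5·33.5 = -88.0000; (r_i+r_j)·cross = 26·-88.0000 = -2288.0000
edge 4: (12.5,24.5)→(12,16)  cross = 12.5·16 − 12·24.5 = -94.0000; (r_i+r_j)·cross = 24.5·-94.0000 = -2303.0000
Σcross = 141.5000 → A = |Σcross|/2 = 70.7500 mm²
Σ(r_i+r_j)·cross = 6064.5000 → first moment M = |Σ|/6 = 1010.7500
R_c = M/A = 1010.7500/70.7500 = 14.2862 mm
θ = 81° = 1.413717 rad
V = θ·R_c·A = 1.413717·14.2862·70.7500 = 1428.914 mm³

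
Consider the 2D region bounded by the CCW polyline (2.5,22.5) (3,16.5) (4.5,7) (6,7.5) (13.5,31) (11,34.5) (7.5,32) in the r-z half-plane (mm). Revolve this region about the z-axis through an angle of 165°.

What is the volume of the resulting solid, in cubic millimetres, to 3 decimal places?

Profile (r,z), 7 vertices: (2.5,22.5) (3,16.5) (4.5,7) (6,7.5) (13.5,31) (11,34.5) (7.5,32)
edge 0: (2.5,22.5)→(3,16.5)  cross = 2.5·16.5 − 3·22.5 = -26.2500; (r_i+r_j)·cross = 5.5·-26.2500 = -144.3750
edge 1: (3,16.5)→(4.5,7)  cross = 3·7 − 4.5·16.5 = -53.2500; (r_i+r_j)·cross = 7.5·-53.2500 = -399.3750
edge 2: (4.5,7)→(6,7.5)  cross = 4.5·7.5 − 6·7 = -8.2500; (r_i+r_j)·cross = 10.5·-8.2500 = -86.6250
edge 3: (6,7.5)→(13.5,31)  cross = 6·31 − 13.5·7.5 = 84.7500; (r_i+r_j)·cross = 19.5·84.7500 = 1652.6250
edge 4: (13.5,31)→(11,34.5)  cross = 13.5·34.5 − 11·31 = 124.7500; (r_i+r_j)·cross = 24.5·124.7500 = 3056.3750
edge 5: (11,34.5)→(7.5,32)  cross = 11·32 − 7.5·34.5 = 93.2500; (r_i+r_j)·cross = 18.5·93.2500 = 1725.1250
edge 6: (7.5,32)→(2.5,22.5)  cross = 7.5·22.5 − 2.5·32 = 88.7500; (r_i+r_j)·cross = 10·88.7500 = 887.5000
Σcross = 303.7500 → A = |Σcross|/2 = 151.8750 mm²
Σ(r_i+r_j)·cross = 6691.2500 → first moment M = |Σ|/6 = 1115.2083
R_c = M/A = 1115.2083/151.8750 = 7.3429 mm
θ = 165° = 2.879793 rad
V = θ·R_c·A = 2.879793·7.3429·151.8750 = 3211.569 mm³

Volume = 3211.569 mm³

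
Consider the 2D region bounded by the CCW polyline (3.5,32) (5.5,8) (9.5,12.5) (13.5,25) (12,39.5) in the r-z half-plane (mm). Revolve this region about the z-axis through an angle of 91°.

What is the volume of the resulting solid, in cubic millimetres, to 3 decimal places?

Volume = 2619.950 mm³

Profile (r,z), 5 vertices: (3.5,32) (5.5,8) (9.5,12.5) (13.5,25) (12,39.5)
edge 0: (3.5,32)→(5.5,8)  cross = 3.5·8 − 5.5·32 = -148.0000; (r_i+r_j)·cross = 9·-148.0000 = -1332.0000
edge 1: (5.5,8)→(9.5,12.5)  cross = 5.5·12.5 − 9.5·8 = -7.2500; (r_i+r_j)·cross = 15·-7.2500 = -108.7500
edge 2: (9.5,12.5)→(13.5,25)  cross = 9.5·25 − 13.5·12.5 = 68.7500; (r_i+r_j)·cross = 23·68.7500 = 1581.2500
edge 3: (13.5,25)→(12,39.5)  cross = 13.5·39.5 − 12·25 = 233.2500; (r_i+r_j)·cross = 25.5·233.2500 = 5947.8750
edge 4: (12,39.5)→(3.5,32)  cross = 12·32 − 3.5·39.5 = 245.7500; (r_i+r_j)·cross = 15.5·245.7500 = 3809.1250
Σcross = 392.5000 → A = |Σcross|/2 = 196.2500 mm²
Σ(r_i+r_j)·cross = 9897.5000 → first moment M = |Σ|/6 = 1649.5833
R_c = M/A = 1649.5833/196.2500 = 8.4055 mm
θ = 91° = 1.588250 rad
V = θ·R_c·A = 1.588250·8.4055·196.2500 = 2619.950 mm³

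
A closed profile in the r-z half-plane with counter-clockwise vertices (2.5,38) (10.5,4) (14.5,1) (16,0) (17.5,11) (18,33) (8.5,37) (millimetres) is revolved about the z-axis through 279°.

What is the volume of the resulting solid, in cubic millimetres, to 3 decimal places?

Profile (r,z), 7 vertices: (2.5,38) (10.5,4) (14.5,1) (16,0) (17.5,11) (18,33) (8.5,37)
edge 0: (2.5,38)→(10.5,4)  cross = 2.5·4 − 10.5·38 = -389.0000; (r_i+r_j)·cross = 13·-389.0000 = -5057.0000
edge 1: (10.5,4)→(14.5,1)  cross = 10.5·1 − 14.5·4 = -47.5000; (r_i+r_j)·cross = 25·-47.5000 = -1187.5000
edge 2: (14.5,1)→(16,0)  cross = 14.5·0 − 16·1 = -16.0000; (r_i+r_j)·cross = 30.5·-16.0000 = -488.0000
edge 3: (16,0)→(17.5,11)  cross = 16·11 − 17.5·0 = 176.0000; (r_i+r_j)·cross = 33.5·176.0000 = 5896.0000
edge 4: (17.5,11)→(18,33)  cross = 17.5·33 − 18·11 = 379.5000; (r_i+r_j)·cross = 35.5·379.5000 = 13472.2500
edge 5: (18,33)→(8.5,37)  cross = 18·37 − 8.5·33 = 385.5000; (r_i+r_j)·cross = 26.5·385.5000 = 10215.7500
edge 6: (8.5,37)→(2.5,38)  cross = 8.5·38 − 2.5·37 = 230.5000; (r_i+r_j)·cross = 11·230.5000 = 2535.5000
Σcross = 719.0000 → A = |Σcross|/2 = 359.5000 mm²
Σ(r_i+r_j)·cross = 25387.0000 → first moment M = |Σ|/6 = 4231.1667
R_c = M/A = 4231.1667/359.5000 = 11.7696 mm
θ = 279° = 4.869469 rad
V = θ·R_c·A = 4.869469·11.7696·359.5000 = 20603.533 mm³

Volume = 20603.533 mm³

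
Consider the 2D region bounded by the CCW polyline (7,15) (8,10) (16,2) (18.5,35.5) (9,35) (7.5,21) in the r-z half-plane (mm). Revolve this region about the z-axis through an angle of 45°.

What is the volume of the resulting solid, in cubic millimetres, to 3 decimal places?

Volume = 2803.937 mm³

Profile (r,z), 6 vertices: (7,15) (8,10) (16,2) (18.5,35.5) (9,35) (7.5,21)
edge 0: (7,15)→(8,10)  cross = 7·10 − 8·15 = -50.0000; (r_i+r_j)·cross = 15·-50.0000 = -750.0000
edge 1: (8,10)→(16,2)  cross = 8·2 − 16·10 = -144.0000; (r_i+r_j)·cross = 24·-144.0000 = -3456.0000
edge 2: (16,2)→(18.5,35.5)  cross = 16·35.5 − 18.5·2 = 531.0000; (r_i+r_j)·cross = 34.5·531.0000 = 18319.5000
edge 3: (18.5,35.5)→(9,35)  cross = 18.5·35 − 9·35.5 = 328.0000; (r_i+r_j)·cross = 27.5·328.0000 = 9020.0000
edge 4: (9,35)→(7.5,21)  cross = 9·21 − 7.5·35 = -73.5000; (r_i+r_j)·cross = 16.5·-73.5000 = -1212.7500
edge 5: (7.5,21)→(7,15)  cross = 7.5·15 − 7·21 = -34.5000; (r_i+r_j)·cross = 14.5·-34.5000 = -500.2500
Σcross = 557.0000 → A = |Σcross|/2 = 278.5000 mm²
Σ(r_i+r_j)·cross = 21420.5000 → first moment M = |Σ|/6 = 3570.0833
R_c = M/A = 3570.0833/278.5000 = 12.8190 mm
θ = 45° = 0.785398 rad
V = θ·R_c·A = 0.785398·12.8190·278.5000 = 2803.937 mm³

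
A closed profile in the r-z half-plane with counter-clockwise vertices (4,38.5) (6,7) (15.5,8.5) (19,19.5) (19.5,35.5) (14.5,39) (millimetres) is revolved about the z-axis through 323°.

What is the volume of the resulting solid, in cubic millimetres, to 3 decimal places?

Volume = 26980.074 mm³

Profile (r,z), 6 vertices: (4,38.5) (6,7) (15.5,8.5) (19,19.5) (19.5,35.5) (14.5,39)
edge 0: (4,38.5)→(6,7)  cross = 4·7 − 6·38.5 = -203.0000; (r_i+r_j)·cross = 10·-203.0000 = -2030.0000
edge 1: (6,7)→(15.5,8.5)  cross = 6·8.5 − 15.5·7 = -57.5000; (r_i+r_j)·cross = 21.5·-57.5000 = -1236.2500
edge 2: (15.5,8.5)→(19,19.5)  cross = 15.5·19.5 − 19·8.5 = 140.7500; (r_i+r_j)·cross = 34.5·140.7500 = 4855.8750
edge 3: (19,19.5)→(19.5,35.5)  cross = 19·35.5 − 19.5·19.5 = 294.2500; (r_i+r_j)·cross = 38.5·294.2500 = 11328.6250
edge 4: (19.5,35.5)→(14.5,39)  cross = 19.5·39 − 14.5·35.5 = 245.7500; (r_i+r_j)·cross = 34·245.7500 = 8355.5000
edge 5: (14.5,39)→(4,38.5)  cross = 14.5·38.5 − 4·39 = 402.2500; (r_i+r_j)·cross = 18.5·402.2500 = 7441.6250
Σcross = 822.5000 → A = |Σcross|/2 = 411.2500 mm²
Σ(r_i+r_j)·cross = 28715.3750 → first moment M = |Σ|/6 = 4785.8958
R_c = M/A = 4785.8958/411.2500 = 11.6374 mm
θ = 323° = 5.637413 rad
V = θ·R_c·A = 5.637413·11.6374·411.2500 = 26980.074 mm³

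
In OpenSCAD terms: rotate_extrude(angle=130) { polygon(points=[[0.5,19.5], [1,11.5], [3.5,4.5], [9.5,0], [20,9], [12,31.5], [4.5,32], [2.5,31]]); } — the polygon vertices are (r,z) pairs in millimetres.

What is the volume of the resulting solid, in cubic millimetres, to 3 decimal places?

Volume = 8698.456 mm³

Profile (r,z), 8 vertices: (0.5,19.5) (1,11.5) (3.5,4.5) (9.5,0) (20,9) (12,31.5) (4.5,32) (2.5,31)
edge 0: (0.5,19.5)→(1,11.5)  cross = 0.5·11.5 − 1·19.5 = -13.7500; (r_i+r_j)·cross = 1.5·-13.7500 = -20.6250
edge 1: (1,11.5)→(3.5,4.5)  cross = 1·4.5 − 3.5·11.5 = -35.7500; (r_i+r_j)·cross = 4.5·-35.7500 = -160.8750
edge 2: (3.5,4.5)→(9.5,0)  cross = 3.5·0 − 9.5·4.5 = -42.7500; (r_i+r_j)·cross = 13·-42.7500 = -555.7500
edge 3: (9.5,0)→(20,9)  cross = 9.5·9 − 20·0 = 85.5000; (r_i+r_j)·cross = 29.5·85.5000 = 2522.2500
edge 4: (20,9)→(12,31.5)  cross = 20·31.5 − 12·9 = 522.0000; (r_i+r_j)·cross = 32·522.0000 = 16704.0000
edge 5: (12,31.5)→(4.5,32)  cross = 12·32 − 4.5·31.5 = 242.2500; (r_i+r_j)·cross = 16.5·242.2500 = 3997.1250
edge 6: (4.5,32)→(2.5,31)  cross = 4.5·31 − 2.5·32 = 59.5000; (r_i+r_j)·cross = 7·59.5000 = 416.5000
edge 7: (2.5,31)→(0.5,19.5)  cross = 2.5·19.5 − 0.5·31 = 33.2500; (r_i+r_j)·cross = 3·33.2500 = 99.7500
Σcross = 850.2500 → A = |Σcross|/2 = 425.1250 mm²
Σ(r_i+r_j)·cross = 23002.3750 → first moment M = |Σ|/6 = 3833.7292
R_c = M/A = 3833.7292/425.1250 = 9.0179 mm
θ = 130° = 2.268928 rad
V = θ·R_c·A = 2.268928·9.0179·425.1250 = 8698.456 mm³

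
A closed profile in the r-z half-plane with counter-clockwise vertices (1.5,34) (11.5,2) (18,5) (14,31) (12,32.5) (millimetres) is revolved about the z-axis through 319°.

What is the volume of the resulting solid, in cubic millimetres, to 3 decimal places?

Profile (r,z), 5 vertices: (1.5,34) (11.5,2) (18,5) (14,31) (12,32.5)
edge 0: (1.5,34)→(11.5,2)  cross = 1.5·2 − 11.5·34 = -388.0000; (r_i+r_j)·cross = 13·-388.0000 = -5044.0000
edge 1: (11.5,2)→(18,5)  cross = 11.5·5 − 18·2 = 21.5000; (r_i+r_j)·cross = 29.5·21.5000 = 634.2500
edge 2: (18,5)→(14,31)  cross = 18·31 − 14·5 = 488.0000; (r_i+r_j)·cross = 32·488.0000 = 15616.0000
edge 3: (14,31)→(12,32.5)  cross = 14·32.5 − 12·31 = 83.0000; (r_i+r_j)·cross = 26·83.0000 = 2158.0000
edge 4: (12,32.5)→(1.5,34)  cross = 12·34 − 1.5·32.5 = 359.2500; (r_i+r_j)·cross = 13.5·359.2500 = 4849.8750
Σcross = 563.7500 → A = |Σcross|/2 = 281.8750 mm²
Σ(r_i+r_j)·cross = 18214.1250 → first moment M = |Σ|/6 = 3035.6875
R_c = M/A = 3035.6875/281.8750 = 10.7696 mm
θ = 319° = 5.567600 rad
V = θ·R_c·A = 5.567600·10.7696·281.8750 = 16901.495 mm³

Volume = 16901.495 mm³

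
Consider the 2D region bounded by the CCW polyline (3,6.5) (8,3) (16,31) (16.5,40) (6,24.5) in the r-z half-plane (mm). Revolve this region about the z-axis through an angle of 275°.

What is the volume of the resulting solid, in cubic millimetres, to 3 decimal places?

Profile (r,z), 5 vertices: (3,6.5) (8,3) (16,31) (16.5,40) (6,24.5)
edge 0: (3,6.5)→(8,3)  cross = 3·3 − 8·6.5 = -43.0000; (r_i+r_j)·cross = 11·-43.0000 = -473.0000
edge 1: (8,3)→(16,31)  cross = 8·31 − 16·3 = 200.0000; (r_i+r_j)·cross = 24·200.0000 = 4800.0000
edge 2: (16,31)→(16.5,40)  cross = 16·40 − 16.5·31 = 128.5000; (r_i+r_j)·cross = 32.5·128.5000 = 4176.2500
edge 3: (16.5,40)→(6,24.5)  cross = 16.5·24.5 − 6·40 = 164.2500; (r_i+r_j)·cross = 22.5·164.2500 = 3695.6250
edge 4: (6,24.5)→(3,6.5)  cross = 6·6.5 − 3·24.5 = -34.5000; (r_i+r_j)·cross = 9·-34.5000 = -310.5000
Σcross = 415.2500 → A = |Σcross|/2 = 207.6250 mm²
Σ(r_i+r_j)·cross = 11888.3750 → first moment M = |Σ|/6 = 1981.3958
R_c = M/A = 1981.3958/207.6250 = 9.5431 mm
θ = 275° = 4.799655 rad
V = θ·R_c·A = 4.799655·9.5431·207.6250 = 9510.017 mm³

Volume = 9510.017 mm³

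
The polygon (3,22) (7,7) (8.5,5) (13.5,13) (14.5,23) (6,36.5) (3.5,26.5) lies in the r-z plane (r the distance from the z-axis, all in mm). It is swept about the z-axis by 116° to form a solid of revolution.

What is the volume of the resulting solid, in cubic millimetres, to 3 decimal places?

Volume = 3696.043 mm³

Profile (r,z), 7 vertices: (3,22) (7,7) (8.5,5) (13.5,13) (14.5,23) (6,36.5) (3.5,26.5)
edge 0: (3,22)→(7,7)  cross = 3·7 − 7·22 = -133.0000; (r_i+r_j)·cross = 10·-133.0000 = -1330.0000
edge 1: (7,7)→(8.5,5)  cross = 7·5 − 8.5·7 = -24.5000; (r_i+r_j)·cross = 15.5·-24.5000 = -379.7500
edge 2: (8.5,5)→(13.5,13)  cross = 8.5·13 − 13.5·5 = 43.0000; (r_i+r_j)·cross = 22·43.0000 = 946.0000
edge 3: (13.5,13)→(14.5,23)  cross = 13.5·23 − 14.5·13 = 122.0000; (r_i+r_j)·cross = 28·122.0000 = 3416.0000
edge 4: (14.5,23)→(6,36.5)  cross = 14.5·36.5 − 6·23 = 391.2500; (r_i+r_j)·cross = 20.5·391.2500 = 8020.6250
edge 5: (6,36.5)→(3.5,26.5)  cross = 6·26.5 − 3.5·36.5 = 31.2500; (r_i+r_j)·cross = 9.5·31.2500 = 296.8750
edge 6: (3.5,26.5)→(3,22)  cross = 3.5·22 − 3·26.5 = -2.5000; (r_i+r_j)·cross = 6.5·-2.5000 = -16.2500
Σcross = 427.5000 → A = |Σcross|/2 = 213.7500 mm²
Σ(r_i+r_j)·cross = 10953.5000 → first moment M = |Σ|/6 = 1825.5833
R_c = M/A = 1825.5833/213.7500 = 8.5407 mm
θ = 116° = 2.024582 rad
V = θ·R_c·A = 2.024582·8.5407·213.7500 = 3696.043 mm³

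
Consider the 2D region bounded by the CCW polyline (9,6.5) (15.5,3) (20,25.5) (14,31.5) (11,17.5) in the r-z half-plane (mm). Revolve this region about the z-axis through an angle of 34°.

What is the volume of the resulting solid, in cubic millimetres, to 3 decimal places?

Profile (r,z), 5 vertices: (9,6.5) (15.5,3) (20,25.5) (14,31.5) (11,17.5)
edge 0: (9,6.5)→(15.5,3)  cross = 9·3 − 15.5·6.5 = -73.7500; (r_i+r_j)·cross = 24.5·-73.7500 = -1806.8750
edge 1: (15.5,3)→(20,25.5)  cross = 15.5·25.5 − 20·3 = 335.2500; (r_i+r_j)·cross = 35.5·335.2500 = 11901.3750
edge 2: (20,25.5)→(14,31.5)  cross = 20·31.5 − 14·25.5 = 273.0000; (r_i+r_j)·cross = 34·273.0000 = 9282.0000
edge 3: (14,31.5)→(11,17.5)  cross = 14·17.5 − 11·31.5 = -101.5000; (r_i+r_j)·cross = 25·-101.5000 = -2537.5000
edge 4: (11,17.5)→(9,6.5)  cross = 11·6.5 − 9·17.5 = -86.0000; (r_i+r_j)·cross = 20·-86.0000 = -1720.0000
Σcross = 347.0000 → A = |Σcross|/2 = 173.5000 mm²
Σ(r_i+r_j)·cross = 15119.0000 → first moment M = |Σ|/6 = 2519.8333
R_c = M/A = 2519.8333/173.5000 = 14.5235 mm
θ = 34° = 0.593412 rad
V = θ·R_c·A = 0.593412·14.5235·173.5000 = 1495.299 mm³

Volume = 1495.299 mm³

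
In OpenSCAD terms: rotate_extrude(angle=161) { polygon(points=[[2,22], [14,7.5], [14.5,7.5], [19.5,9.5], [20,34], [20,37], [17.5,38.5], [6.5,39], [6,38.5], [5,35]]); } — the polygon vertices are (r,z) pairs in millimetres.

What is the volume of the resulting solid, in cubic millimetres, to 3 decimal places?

Profile (r,z), 10 vertices: (2,22) (14,7.5) (14.5,7.5) (19.5,9.5) (20,34) (20,37) (17.5,38.5) (6.5,39) (6,38.5) (5,35)
edge 0: (2,22)→(14,7.5)  cross = 2·7.5 − 14·22 = -293.0000; (r_i+r_j)·cross = 16·-293.0000 = -4688.0000
edge 1: (14,7.5)→(14.5,7.5)  cross = 14·7.5 − 14.5·7.5 = -3.7500; (r_i+r_j)·cross = 28.5·-3.7500 = -106.8750
edge 2: (14.5,7.5)→(19.5,9.5)  cross = 14.5·9.5 − 19.5·7.5 = -8.5000; (r_i+r_j)·cross = 34·-8.5000 = -289.0000
edge 3: (19.5,9.5)→(20,34)  cross = 19.5·34 − 20·9.5 = 473.0000; (r_i+r_j)·cross = 39.5·473.0000 = 18683.5000
edge 4: (20,34)→(20,37)  cross = 20·37 − 20·34 = 60.0000; (r_i+r_j)·cross = 40·60.0000 = 2400.0000
edge 5: (20,37)→(17.5,38.5)  cross = 20·38.5 − 17.5·37 = 122.5000; (r_i+r_j)·cross = 37.5·122.5000 = 4593.7500
edge 6: (17.5,38.5)→(6.5,39)  cross = 17.5·39 − 6.5·38.5 = 432.2500; (r_i+r_j)·cross = 24·432.2500 = 10374.0000
edge 7: (6.5,39)→(6,38.5)  cross = 6.5·38.5 − 6·39 = 16.2500; (r_i+r_j)·cross = 12.5·16.2500 = 203.1250
edge 8: (6,38.5)→(5,35)  cross = 6·35 − 5·38.5 = 17.5000; (r_i+r_j)·cross = 11·17.5000 = 192.5000
edge 9: (5,35)→(2,22)  cross = 5·22 − 2·35 = 40.0000; (r_i+r_j)·cross = 7·40.0000 = 280.0000
Σcross = 856.2500 → A = |Σcross|/2 = 428.1250 mm²
Σ(r_i+r_j)·cross = 31643.0000 → first moment M = |Σ|/6 = 5273.8333
R_c = M/A = 5273.8333/428.1250 = 12.3184 mm
θ = 161° = 2.809980 rad
V = θ·R_c·A = 2.809980·12.3184·428.1250 = 14819.367 mm³

Volume = 14819.367 mm³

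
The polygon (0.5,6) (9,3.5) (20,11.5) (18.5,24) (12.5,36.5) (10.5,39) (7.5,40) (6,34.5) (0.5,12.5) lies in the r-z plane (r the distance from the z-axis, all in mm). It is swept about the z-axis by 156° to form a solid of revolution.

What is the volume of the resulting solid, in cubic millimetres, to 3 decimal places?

Profile (r,z), 9 vertices: (0.5,6) (9,3.5) (20,11.5) (18.5,24) (12.5,36.5) (10.5,39) (7.5,40) (6,34.5) (0.5,12.5)
edge 0: (0.5,6)→(9,3.5)  cross = 0.5·3.5 − 9·6 = -52.2500; (r_i+r_j)·cross = 9.5·-52.2500 = -496.3750
edge 1: (9,3.5)→(20,11.5)  cross = 9·11.5 − 20·3.5 = 33.5000; (r_i+r_j)·cross = 29·33.5000 = 971.5000
edge 2: (20,11.5)→(18.5,24)  cross = 20·24 − 18.5·11.5 = 267.2500; (r_i+r_j)·cross = 38.5·267.2500 = 10289.1250
edge 3: (18.5,24)→(12.5,36.5)  cross = 18.5·36.5 − 12.5·24 = 375.2500; (r_i+r_j)·cross = 31·375.2500 = 11632.7500
edge 4: (12.5,36.5)→(10.5,39)  cross = 12.5·39 − 10.5·36.5 = 104.2500; (r_i+r_j)·cross = 23·104.2500 = 2397.7500
edge 5: (10.5,39)→(7.5,40)  cross = 10.5·40 − 7.5·39 = 127.5000; (r_i+r_j)·cross = 18·127.5000 = 2295.0000
edge 6: (7.5,40)→(6,34.5)  cross = 7.5·34.5 − 6·40 = 18.7500; (r_i+r_j)·cross = 13.5·18.7500 = 253.1250
edge 7: (6,34.5)→(0.5,12.5)  cross = 6·12.5 − 0.5·34.5 = 57.7500; (r_i+r_j)·cross = 6.5·57.7500 = 375.3750
edge 8: (0.5,12.5)→(0.5,6)  cross = 0.5·6 − 0.5·12.5 = -3.2500; (r_i+r_j)·cross = 1·-3.2500 = -3.2500
Σcross = 928.7500 → A = |Σcross|/2 = 464.3750 mm²
Σ(r_i+r_j)·cross = 27715.0000 → first moment M = |Σ|/6 = 4619.1667
R_c = M/A = 4619.1667/464.3750 = 9.9471 mm
θ = 156° = 2.722714 rad
V = θ·R_c·A = 2.722714·9.9471·464.3750 = 12576.668 mm³

Volume = 12576.668 mm³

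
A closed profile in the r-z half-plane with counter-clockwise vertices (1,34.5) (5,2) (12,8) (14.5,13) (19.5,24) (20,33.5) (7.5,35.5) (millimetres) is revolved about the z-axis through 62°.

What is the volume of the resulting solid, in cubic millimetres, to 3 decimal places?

Volume = 4486.877 mm³

Profile (r,z), 7 vertices: (1,34.5) (5,2) (12,8) (14.5,13) (19.5,24) (20,33.5) (7.5,35.5)
edge 0: (1,34.5)→(5,2)  cross = 1·2 − 5·34.5 = -170.5000; (r_i+r_j)·cross = 6·-170.5000 = -1023.0000
edge 1: (5,2)→(12,8)  cross = 5·8 − 12·2 = 16.0000; (r_i+r_j)·cross = 17·16.0000 = 272.0000
edge 2: (12,8)→(14.5,13)  cross = 12·13 − 14.5·8 = 40.0000; (r_i+r_j)·cross = 26.5·40.0000 = 1060.0000
edge 3: (14.5,13)→(19.5,24)  cross = 14.5·24 − 19.5·13 = 94.5000; (r_i+r_j)·cross = 34·94.5000 = 3213.0000
edge 4: (19.5,24)→(20,33.5)  cross = 19.5·33.5 − 20·24 = 173.2500; (r_i+r_j)·cross = 39.5·173.2500 = 6843.3750
edge 5: (20,33.5)→(7.5,35.5)  cross = 20·35.5 − 7.5·33.5 = 458.7500; (r_i+r_j)·cross = 27.5·458.7500 = 12615.6250
edge 6: (7.5,35.5)→(1,34.5)  cross = 7.5·34.5 − 1·35.5 = 223.2500; (r_i+r_j)·cross = 8.5·223.2500 = 1897.6250
Σcross = 835.2500 → A = |Σcross|/2 = 417.6250 mm²
Σ(r_i+r_j)·cross = 24878.6250 → first moment M = |Σ|/6 = 4146.4375
R_c = M/A = 4146.4375/417.6250 = 9.9286 mm
θ = 62° = 1.082104 rad
V = θ·R_c·A = 1.082104·9.9286·417.6250 = 4486.877 mm³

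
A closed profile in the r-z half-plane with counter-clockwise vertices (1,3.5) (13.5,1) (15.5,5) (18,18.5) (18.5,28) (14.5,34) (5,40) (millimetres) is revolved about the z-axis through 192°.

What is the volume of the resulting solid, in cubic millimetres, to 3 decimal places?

Profile (r,z), 7 vertices: (1,3.5) (13.5,1) (15.5,5) (18,18.5) (18.5,28) (14.5,34) (5,40)
edge 0: (1,3.5)→(13.5,1)  cross = 1·1 − 13.5·3.5 = -46.2500; (r_i+r_j)·cross = 14.5·-46.2500 = -670.6250
edge 1: (13.5,1)→(15.5,5)  cross = 13.5·5 − 15.5·1 = 52.0000; (r_i+r_j)·cross = 29·52.0000 = 1508.0000
edge 2: (15.5,5)→(18,18.5)  cross = 15.5·18.5 − 18·5 = 196.7500; (r_i+r_j)·cross = 33.5·196.7500 = 6591.1250
edge 3: (18,18.5)→(18.5,28)  cross = 18·28 − 18.5·18.5 = 161.7500; (r_i+r_j)·cross = 36.5·161.7500 = 5903.8750
edge 4: (18.5,28)→(14.5,34)  cross = 18.5·34 − 14.5·28 = 223.0000; (r_i+r_j)·cross = 33·223.0000 = 7359.0000
edge 5: (14.5,34)→(5,40)  cross = 14.5·40 − 5·34 = 410.0000; (r_i+r_j)·cross = 19.5·410.0000 = 7995.0000
edge 6: (5,40)→(1,3.5)  cross = 5·3.5 − 1·40 = -22.5000; (r_i+r_j)·cross = 6·-22.5000 = -135.0000
Σcross = 974.7500 → A = |Σcross|/2 = 487.3750 mm²
Σ(r_i+r_j)·cross = 28551.3750 → first moment M = |Σ|/6 = 4758.5625
R_c = M/A = 4758.5625/487.3750 = 9.7637 mm
θ = 192° = 3.351032 rad
V = θ·R_c·A = 3.351032·9.7637·487.3750 = 15946.096 mm³

Volume = 15946.096 mm³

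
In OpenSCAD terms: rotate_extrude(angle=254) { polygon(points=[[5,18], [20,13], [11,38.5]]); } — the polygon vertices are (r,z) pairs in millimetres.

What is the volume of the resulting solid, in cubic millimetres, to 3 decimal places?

Volume = 8977.101 mm³

Profile (r,z), 3 vertices: (5,18) (20,13) (11,38.5)
edge 0: (5,18)→(20,13)  cross = 5·13 − 20·18 = -295.0000; (r_i+r_j)·cross = 25·-295.0000 = -7375.0000
edge 1: (20,13)→(11,38.5)  cross = 20·38.5 − 11·13 = 627.0000; (r_i+r_j)·cross = 31·627.0000 = 19437.0000
edge 2: (11,38.5)→(5,18)  cross = 11·18 − 5·38.5 = 5.5000; (r_i+r_j)·cross = 16·5.5000 = 88.0000
Σcross = 337.5000 → A = |Σcross|/2 = 168.7500 mm²
Σ(r_i+r_j)·cross = 12150.0000 → first moment M = |Σ|/6 = 2025.0000
R_c = M/A = 2025.0000/168.7500 = 12.0000 mm
θ = 254° = 4.433136 rad
V = θ·R_c·A = 4.433136·12.0000·168.7500 = 8977.101 mm³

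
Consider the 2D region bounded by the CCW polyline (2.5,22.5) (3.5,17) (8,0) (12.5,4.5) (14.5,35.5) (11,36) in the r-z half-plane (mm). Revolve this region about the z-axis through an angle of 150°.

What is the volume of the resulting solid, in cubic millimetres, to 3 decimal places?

Volume = 6394.668 mm³

Profile (r,z), 6 vertices: (2.5,22.5) (3.5,17) (8,0) (12.5,4.5) (14.5,35.5) (11,36)
edge 0: (2.5,22.5)→(3.5,17)  cross = 2.5·17 − 3.5·22.5 = -36.2500; (r_i+r_j)·cross = 6·-36.2500 = -217.5000
edge 1: (3.5,17)→(8,0)  cross = 3.5·0 − 8·17 = -136.0000; (r_i+r_j)·cross = 11.5·-136.0000 = -1564.0000
edge 2: (8,0)→(12.5,4.5)  cross = 8·4.5 − 12.5·0 = 36.0000; (r_i+r_j)·cross = 20.5·36.0000 = 738.0000
edge 3: (12.5,4.5)→(14.5,35.5)  cross = 12.5·35.5 − 14.5·4.5 = 378.5000; (r_i+r_j)·cross = 27·378.5000 = 10219.5000
edge 4: (14.5,35.5)→(11,36)  cross = 14.5·36 − 11·35.5 = 131.5000; (r_i+r_j)·cross = 25.5·131.5000 = 3353.2500
edge 5: (11,36)→(2.5,22.5)  cross = 11·22.5 − 2.5·36 = 157.5000; (r_i+r_j)·cross = 13.5·157.5000 = 2126.2500
Σcross = 531.2500 → A = |Σcross|/2 = 265.6250 mm²
Σ(r_i+r_j)·cross = 14655.5000 → first moment M = |Σ|/6 = 2442.5833
R_c = M/A = 2442.5833/265.6250 = 9.1956 mm
θ = 150° = 2.617994 rad
V = θ·R_c·A = 2.617994·9.1956·265.6250 = 6394.668 mm³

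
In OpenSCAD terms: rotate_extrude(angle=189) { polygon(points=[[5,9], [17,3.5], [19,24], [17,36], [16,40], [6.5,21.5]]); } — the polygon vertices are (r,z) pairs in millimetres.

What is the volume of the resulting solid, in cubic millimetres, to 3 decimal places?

Profile (r,z), 6 vertices: (5,9) (17,3.5) (19,24) (17,36) (16,40) (6.5,21.5)
edge 0: (5,9)→(17,3.5)  cross = 5·3.5 − 17·9 = -135.5000; (r_i+r_j)·cross = 22·-135.5000 = -2981.0000
edge 1: (17,3.5)→(19,24)  cross = 17·24 − 19·3.5 = 341.5000; (r_i+r_j)·cross = 36·341.5000 = 12294.0000
edge 2: (19,24)→(17,36)  cross = 19·36 − 17·24 = 276.0000; (r_i+r_j)·cross = 36·276.0000 = 9936.0000
edge 3: (17,36)→(16,40)  cross = 17·40 − 16·36 = 104.0000; (r_i+r_j)·cross = 33·104.0000 = 3432.0000
edge 4: (16,40)→(6.5,21.5)  cross = 16·21.5 − 6.5·40 = 84.0000; (r_i+r_j)·cross = 22.5·84.0000 = 1890.0000
edge 5: (6.5,21.5)→(5,9)  cross = 6.5·9 − 5·21.5 = -49.0000; (r_i+r_j)·cross = 11.5·-49.0000 = -563.5000
Σcross = 621.0000 → A = |Σcross|/2 = 310.5000 mm²
Σ(r_i+r_j)·cross = 24007.5000 → first moment M = |Σ|/6 = 4001.2500
R_c = M/A = 4001.2500/310.5000 = 12.8865 mm
θ = 189° = 3.298672 rad
V = θ·R_c·A = 3.298672·12.8865·310.5000 = 13198.812 mm³

Volume = 13198.812 mm³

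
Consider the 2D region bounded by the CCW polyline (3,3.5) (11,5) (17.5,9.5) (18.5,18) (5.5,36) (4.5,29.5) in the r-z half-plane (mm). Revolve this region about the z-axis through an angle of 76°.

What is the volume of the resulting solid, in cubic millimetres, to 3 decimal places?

Volume = 4030.944 mm³

Profile (r,z), 6 vertices: (3,3.5) (11,5) (17.5,9.5) (18.5,18) (5.5,36) (4.5,29.5)
edge 0: (3,3.5)→(11,5)  cross = 3·5 − 11·3.5 = -23.5000; (r_i+r_j)·cross = 14·-23.5000 = -329.0000
edge 1: (11,5)→(17.5,9.5)  cross = 11·9.5 − 17.5·5 = 17.0000; (r_i+r_j)·cross = 28.5·17.0000 = 484.5000
edge 2: (17.5,9.5)→(18.5,18)  cross = 17.5·18 − 18.5·9.5 = 139.2500; (r_i+r_j)·cross = 36·139.2500 = 5013.0000
edge 3: (18.5,18)→(5.5,36)  cross = 18.5·36 − 5.5·18 = 567.0000; (r_i+r_j)·cross = 24·567.0000 = 13608.0000
edge 4: (5.5,36)→(4.5,29.5)  cross = 5.5·29.5 − 4.5·36 = 0.2500; (r_i+r_j)·cross = 10·0.2500 = 2.5000
edge 5: (4.5,29.5)→(3,3.5)  cross = 4.5·3.5 − 3·29.5 = -72.7500; (r_i+r_j)·cross = 7.5·-72.7500 = -545.6250
Σcross = 627.2500 → A = |Σcross|/2 = 313.6250 mm²
Σ(r_i+r_j)·cross = 18233.3750 → first moment M = |Σ|/6 = 3038.8958
R_c = M/A = 3038.8958/313.6250 = 9.6896 mm
θ = 76° = 1.326450 rad
V = θ·R_c·A = 1.326450·9.6896·313.6250 = 4030.944 mm³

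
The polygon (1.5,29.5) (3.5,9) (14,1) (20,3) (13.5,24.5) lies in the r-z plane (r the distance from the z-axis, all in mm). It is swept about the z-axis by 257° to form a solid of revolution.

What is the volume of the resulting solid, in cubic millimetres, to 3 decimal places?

Profile (r,z), 5 vertices: (1.5,29.5) (3.5,9) (14,1) (20,3) (13.5,24.5)
edge 0: (1.5,29.5)→(3.5,9)  cross = 1.5·9 − 3.5·29.5 = -89.7500; (r_i+r_j)·cross = 5·-89.7500 = -448.7500
edge 1: (3.5,9)→(14,1)  cross = 3.5·1 − 14·9 = -122.5000; (r_i+r_j)·cross = 17.5·-122.5000 = -2143.7500
edge 2: (14,1)→(20,3)  cross = 14·3 − 20·1 = 22.0000; (r_i+r_j)·cross = 34·22.0000 = 748.0000
edge 3: (20,3)→(13.5,24.5)  cross = 20·24.5 − 13.5·3 = 449.5000; (r_i+r_j)·cross = 33.5·449.5000 = 15058.2500
edge 4: (13.5,24.5)→(1.5,29.5)  cross = 13.5·29.5 − 1.5·24.5 = 361.5000; (r_i+r_j)·cross = 15·361.5000 = 5422.5000
Σcross = 620.7500 → A = |Σcross|/2 = 310.3750 mm²
Σ(r_i+r_j)·cross = 18636.2500 → first moment M = |Σ|/6 = 3106.0417
R_c = M/A = 3106.0417/310.3750 = 10.0074 mm
θ = 257° = 4.485496 rad
V = θ·R_c·A = 4.485496·10.0074·310.3750 = 13932.138 mm³

Volume = 13932.138 mm³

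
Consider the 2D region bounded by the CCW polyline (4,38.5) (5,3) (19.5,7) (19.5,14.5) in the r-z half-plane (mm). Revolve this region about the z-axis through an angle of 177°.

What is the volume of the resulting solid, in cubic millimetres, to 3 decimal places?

Volume = 10185.780 mm³

Profile (r,z), 4 vertices: (4,38.5) (5,3) (19.5,7) (19.5,14.5)
edge 0: (4,38.5)→(5,3)  cross = 4·3 − 5·38.5 = -180.5000; (r_i+r_j)·cross = 9·-180.5000 = -1624.5000
edge 1: (5,3)→(19.5,7)  cross = 5·7 − 19.5·3 = -23.5000; (r_i+r_j)·cross = 24.5·-23.5000 = -575.7500
edge 2: (19.5,7)→(19.5,14.5)  cross = 19.5·14.5 − 19.5·7 = 146.2500; (r_i+r_j)·cross = 39·146.2500 = 5703.7500
edge 3: (19.5,14.5)→(4,38.5)  cross = 19.5·38.5 − 4·14.5 = 692.7500; (r_i+r_j)·cross = 23.5·692.7500 = 16279.6250
Σcross = 635.0000 → A = |Σcross|/2 = 317.5000 mm²
Σ(r_i+r_j)·cross = 19783.1250 → first moment M = |Σ|/6 = 3297.1875
R_c = M/A = 3297.1875/317.5000 = 10.3848 mm
θ = 177° = 3.089233 rad
V = θ·R_c·A = 3.089233·10.3848·317.5000 = 10185.780 mm³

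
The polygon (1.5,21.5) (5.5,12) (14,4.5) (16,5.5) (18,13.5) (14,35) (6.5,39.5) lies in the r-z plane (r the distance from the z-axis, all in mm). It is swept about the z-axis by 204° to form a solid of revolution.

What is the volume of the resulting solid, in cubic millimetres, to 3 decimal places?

Volume = 13091.632 mm³

Profile (r,z), 7 vertices: (1.5,21.5) (5.5,12) (14,4.5) (16,5.5) (18,13.5) (14,35) (6.5,39.5)
edge 0: (1.5,21.5)→(5.5,12)  cross = 1.5·12 − 5.5·21.5 = -100.2500; (r_i+r_j)·cross = 7·-100.2500 = -701.7500
edge 1: (5.5,12)→(14,4.5)  cross = 5.5·4.5 − 14·12 = -143.2500; (r_i+r_j)·cross = 19.5·-143.2500 = -2793.3750
edge 2: (14,4.5)→(16,5.5)  cross = 14·5.5 − 16·4.5 = 5.0000; (r_i+r_j)·cross = 30·5.0000 = 150.0000
edge 3: (16,5.5)→(18,13.5)  cross = 16·13.5 − 18·5.5 = 117.0000; (r_i+r_j)·cross = 34·117.0000 = 3978.0000
edge 4: (18,13.5)→(14,35)  cross = 18·35 − 14·13.5 = 441.0000; (r_i+r_j)·cross = 32·441.0000 = 14112.0000
edge 5: (14,35)→(6.5,39.5)  cross = 14·39.5 − 6.5·35 = 325.5000; (r_i+r_j)·cross = 20.5·325.5000 = 6672.7500
edge 6: (6.5,39.5)→(1.5,21.5)  cross = 6.5·21.5 − 1.5·39.5 = 80.5000; (r_i+r_j)·cross = 8·80.5000 = 644.0000
Σcross = 725.5000 → A = |Σcross|/2 = 362.7500 mm²
Σ(r_i+r_j)·cross = 22061.6250 → first moment M = |Σ|/6 = 3676.9375
R_c = M/A = 3676.9375/362.7500 = 10.1363 mm
θ = 204° = 3.560472 rad
V = θ·R_c·A = 3.560472·10.1363·362.7500 = 13091.632 mm³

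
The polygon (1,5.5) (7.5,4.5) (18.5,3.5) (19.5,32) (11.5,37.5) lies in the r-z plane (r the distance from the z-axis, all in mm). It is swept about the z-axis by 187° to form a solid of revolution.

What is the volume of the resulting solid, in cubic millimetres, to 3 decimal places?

Profile (r,z), 5 vertices: (1,5.5) (7.5,4.5) (18.5,3.5) (19.5,32) (11.5,37.5)
edge 0: (1,5.5)→(7.5,4.5)  cross = 1·4.5 − 7.5·5.5 = -36.7500; (r_i+r_j)·cross = 8.5·-36.7500 = -312.3750
edge 1: (7.5,4.5)→(18.5,3.5)  cross = 7.5·3.5 − 18.5·4.5 = -57.0000; (r_i+r_j)·cross = 26·-57.0000 = -1482.0000
edge 2: (18.5,3.5)→(19.5,32)  cross = 18.5·32 − 19.5·3.5 = 523.7500; (r_i+r_j)·cross = 38·523.7500 = 19902.5000
edge 3: (19.5,32)→(11.5,37.5)  cross = 19.5·37.5 − 11.5·32 = 363.2500; (r_i+r_j)·cross = 31·363.2500 = 11260.7500
edge 4: (11.5,37.5)→(1,5.5)  cross = 11.5·5.5 − 1·37.5 = 25.7500; (r_i+r_j)·cross = 12.5·25.7500 = 321.8750
Σcross = 819.0000 → A = |Σcross|/2 = 409.5000 mm²
Σ(r_i+r_j)·cross = 29690.7500 → first moment M = |Σ|/6 = 4948.4583
R_c = M/A = 4948.4583/409.5000 = 12.0841 mm
θ = 187° = 3.263766 rad
V = θ·R_c·A = 3.263766·12.0841·409.5000 = 16150.609 mm³

Volume = 16150.609 mm³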